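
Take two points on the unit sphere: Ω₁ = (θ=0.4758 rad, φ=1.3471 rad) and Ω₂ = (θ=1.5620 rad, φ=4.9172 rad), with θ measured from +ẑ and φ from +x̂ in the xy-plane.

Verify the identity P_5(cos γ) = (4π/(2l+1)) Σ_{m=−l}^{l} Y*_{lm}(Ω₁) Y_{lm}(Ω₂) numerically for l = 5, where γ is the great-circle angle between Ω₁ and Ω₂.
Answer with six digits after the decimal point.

-0.258629

Term-by-term m-sum for l=5 (normalisation 4π/11 = 1.142397):
  [-5]  conj(Y_{5,-5})(Ω₁) = +0.008417+0.004090i ; Y_{5,-5}(Ω₂) = +0.396396+0.241259i ; Δ = +0.002350+0.003652i
  [-4]  conj(Y_{5,-4})(Ω₁) = +0.035935-0.044802i ; Y_{5,-4}(Ω₂) = +0.008813-0.009431i ; Δ = -0.000106-0.000734i
  [-3]  conj(Y_{5,-3})(Ω₁) = -0.126353-0.159129i ; Y_{5,-3}(Ω₂) = +0.199273+0.282441i ; Δ = +0.019766-0.067397i
  [-2]  conj(Y_{5,-2})(Ω₁) = -0.390578+0.187416i ; Y_{5,-2}(Ω₂) = +0.013670-0.005935i ; Δ = -0.004227+0.004880i
  [-1]  conj(Y_{5,-1})(Ω₁) = +0.099252+0.436266i ; Y_{5,-1}(Ω₂) = +0.065066+0.313236i ; Δ = -0.130196+0.059476i
  [+0]  conj(Y_{5,0})(Ω₁) = -0.101473-0.000000i ; Y_{5,0}(Ω₂) = +0.015425+0.000000i ; Δ = -0.001565-0.000000i
  [+1]  conj(Y_{5,1})(Ω₁) = -0.099252+0.436266i ; Y_{5,1}(Ω₂) = -0.065066+0.313236i ; Δ = -0.130196-0.059476i
  [+2]  conj(Y_{5,2})(Ω₁) = -0.390578-0.187416i ; Y_{5,2}(Ω₂) = +0.013670+0.005935i ; Δ = -0.004227-0.004880i
  [+3]  conj(Y_{5,3})(Ω₁) = +0.126353-0.159129i ; Y_{5,3}(Ω₂) = -0.199273+0.282441i ; Δ = +0.019766+0.067397i
  [+4]  conj(Y_{5,4})(Ω₁) = +0.035935+0.044802i ; Y_{5,4}(Ω₂) = +0.008813+0.009431i ; Δ = -0.000106+0.000734i
  [+5]  conj(Y_{5,5})(Ω₁) = -0.008417+0.004090i ; Y_{5,5}(Ω₂) = -0.396396+0.241259i ; Δ = +0.002350-0.003652i
Σ over m = -0.226392+0.000000i; ×(4π/11) → -0.258629+0.000000i. Real part: -0.258629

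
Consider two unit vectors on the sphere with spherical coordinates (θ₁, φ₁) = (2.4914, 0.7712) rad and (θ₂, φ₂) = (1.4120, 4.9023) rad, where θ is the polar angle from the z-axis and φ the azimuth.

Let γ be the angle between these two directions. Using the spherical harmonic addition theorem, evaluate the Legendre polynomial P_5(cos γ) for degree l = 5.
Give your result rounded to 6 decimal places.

Expand P_5 via completeness: Σ_{m} conj(Y_{5,m}) at Ω₁ times Y_{5,m} at Ω₂ —
  [-5]  conj(Y_{5,-5})(Ω₁) = -0.02850 - 0.02472j ; Y_{5,-5}(Ω₂) = 0.35426 + 0.25357j ; Δ = -0.00383 - 0.01598j
  [-4]  conj(Y_{5,-4})(Ω₁) = 0.15661 - 0.00890j ; Y_{5,-4}(Ω₂) = 0.15997 - 0.15194j ; Δ = 0.02370 - 0.02522j
  [-3]  conj(Y_{5,-3})(Ω₁) = -0.24404 + 0.26577j ; Y_{5,-3}(Ω₂) = 0.13922 + 0.21733j ; Δ = -0.09174 - 0.01604j
  [-2]  conj(Y_{5,-2})(Ω₁) = -0.01264 - 0.44505j ; Y_{5,-2}(Ω₂) = 0.22447 - 0.08961j ; Δ = -0.04272 - 0.09877j
  [-1]  conj(Y_{5,-1})(Ω₁) = 0.07779 + 0.07562j ; Y_{5,-1}(Ω₂) = 0.03958 + 0.20592j ; Δ = -0.01249 + 0.01901j
  [+0]  conj(Y_{5,0})(Ω₁) = 0.37804 + 0.00000j ; Y_{5,0}(Ω₂) = 0.24576 + 0.00000j ; Δ = 0.09291 + 0.00000j
  [+1]  conj(Y_{5,1})(Ω₁) = -0.07779 + 0.07562j ; Y_{5,1}(Ω₂) = -0.03958 + 0.20592j ; Δ = -0.01249 - 0.01901j
  [+2]  conj(Y_{5,2})(Ω₁) = -0.01264 + 0.44505j ; Y_{5,2}(Ω₂) = 0.22447 + 0.08961j ; Δ = -0.04272 + 0.09877j
  [+3]  conj(Y_{5,3})(Ω₁) = 0.24404 + 0.26577j ; Y_{5,3}(Ω₂) = -0.13922 + 0.21733j ; Δ = -0.09174 + 0.01604j
  [+4]  conj(Y_{5,4})(Ω₁) = 0.15661 + 0.00890j ; Y_{5,4}(Ω₂) = 0.15997 + 0.15194j ; Δ = 0.02370 + 0.02522j
  [+5]  conj(Y_{5,5})(Ω₁) = 0.02850 - 0.02472j ; Y_{5,5}(Ω₂) = -0.35426 + 0.25357j ; Δ = -0.00383 + 0.01598j
Σ over m = -0.16124 + 0.00000j; ×(4π/11) → -0.18420 + 0.00000j. Real part: -0.184201

-0.184201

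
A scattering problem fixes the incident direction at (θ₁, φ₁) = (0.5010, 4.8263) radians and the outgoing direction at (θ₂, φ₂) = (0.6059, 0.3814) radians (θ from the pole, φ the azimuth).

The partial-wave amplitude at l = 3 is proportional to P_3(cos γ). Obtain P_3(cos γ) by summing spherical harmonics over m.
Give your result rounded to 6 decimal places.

Term-by-term m-sum for l=3 (normalisation 4π/7 = 1.795196):
  m=-3: Y*=-0.015492+0.043556i  Y=+0.031887-0.070158i  product +0.002562+0.002476i
  m=-2: Y*=-0.201445-0.046704i  Y=+0.196962-0.188255i  product -0.048469+0.028724i
  m=-1: Y*=+0.050223-0.438990i  Y=+0.406283-0.162935i  product -0.051122-0.186537i
  m=+0: Y*=+0.277086-0.000000i  Y=+0.116054+0.000000i  product +0.032157+0.000000i
  m=+1: Y*=-0.050223-0.438990i  Y=-0.406283-0.162935i  product -0.051122+0.186537i
  m=+2: Y*=-0.201445+0.046704i  Y=+0.196962+0.188255i  product -0.048469-0.028724i
  m=+3: Y*=+0.015492+0.043556i  Y=-0.031887-0.070158i  product +0.002562-0.002476i
Accumulated sum -0.161902+0.000000i; after 4π/(2l+1) scaling, -0.290645+0.000000i ⇒ P_3 = -0.290645

-0.290645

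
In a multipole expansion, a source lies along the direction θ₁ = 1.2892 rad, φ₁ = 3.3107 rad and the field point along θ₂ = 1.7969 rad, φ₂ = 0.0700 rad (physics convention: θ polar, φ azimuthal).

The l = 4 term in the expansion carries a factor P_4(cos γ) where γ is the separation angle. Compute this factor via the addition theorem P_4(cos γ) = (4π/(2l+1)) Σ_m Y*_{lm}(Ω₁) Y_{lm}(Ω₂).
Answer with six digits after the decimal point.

Addition theorem: P_4(cos γ) = (4π/9) Σ_m Y*_{lm}(Ω₁) Y_{lm}(Ω₂), m = −4…4:
  m=-4: Y*=0.29385 + 0.23590j  Y=0.38362 - 0.11031j  product 0.13875 + 0.05808j
  m=-3: Y*=-0.26949 - 0.14980j  Y=-0.25401 + 0.05414j  product 0.07656 + 0.02346j
  m=-2: Y*=-0.13379 - 0.04706j  Y=-0.20392 + 0.02874j  product 0.02864 + 0.00575j
  m=-1: Y*=0.30617 + 0.05227j  Y=0.27304 - 0.01914j  product 0.08460 + 0.00841j
  m=+0: Y*=0.09436 + 0.00000j  Y=0.16721 + 0.00000j  product 0.01578 + 0.00000j
  m=+1: Y*=-0.30617 + 0.05227j  Y=-0.27304 - 0.01914j  product 0.08460 - 0.00841j
  m=+2: Y*=-0.13379 + 0.04706j  Y=-0.20392 - 0.02874j  product 0.02864 - 0.00575j
  m=+3: Y*=0.26949 - 0.14980j  Y=0.25401 + 0.05414j  product 0.07656 - 0.02346j
  m=+4: Y*=0.29385 - 0.23590j  Y=0.38362 + 0.11031j  product 0.13875 - 0.05808j
Accumulated sum 0.67287 - 0.00000j; after 4π/(2l+1) scaling, 0.93951 - 0.00000j ⇒ P_4 = 0.939511

0.939511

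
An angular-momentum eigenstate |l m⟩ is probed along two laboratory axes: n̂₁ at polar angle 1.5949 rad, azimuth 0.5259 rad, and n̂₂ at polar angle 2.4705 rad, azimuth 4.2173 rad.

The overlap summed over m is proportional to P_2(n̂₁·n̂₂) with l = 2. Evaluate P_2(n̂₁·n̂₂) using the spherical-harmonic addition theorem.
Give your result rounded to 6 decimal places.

Addition theorem: P_2(cos γ) = (4π/5) Σ_m Y*_{lm}(Ω₁) Y_{lm}(Ω₂), m = −2…2:
  m=-2: 0.19148 + 0.33521j × -0.08193 - 0.12489j = 0.02618 - 0.05138j  (running Σ = 0.02618 - 0.05138j)
  m=-1: -0.01610 - 0.00934j × 0.17875 - 0.33105j = -0.00597 + 0.00366j  (running Σ = 0.02020 - 0.04772j)
  m=0: -0.31484 + 0.00000j × 0.26491 + 0.00000j = -0.08340 + 0.00000j  (running Σ = -0.06320 - 0.04772j)
  m=1: 0.01610 - 0.00934j × -0.17875 - 0.33105j = -0.00597 - 0.00366j  (running Σ = -0.06917 - 0.05138j)
  m=2: 0.19148 - 0.33521j × -0.08193 + 0.12489j = 0.02618 + 0.05138j  (running Σ = -0.04300 + 0.00000j)
Σ over m = -0.04300 + 0.00000j; ×(4π/5) → -0.10806 + 0.00000j. Real part: -0.108059

-0.108059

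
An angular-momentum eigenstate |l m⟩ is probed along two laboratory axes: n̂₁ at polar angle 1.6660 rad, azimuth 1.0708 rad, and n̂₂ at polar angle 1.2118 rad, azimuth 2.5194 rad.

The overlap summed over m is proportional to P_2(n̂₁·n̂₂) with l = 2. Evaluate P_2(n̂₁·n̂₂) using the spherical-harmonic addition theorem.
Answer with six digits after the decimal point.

Summing Y*_{l m}(θ₁,φ₁)·Y_{l m}(θ₂,φ₂) over m ∈ [−2, 2]; prefactor 4π/(2·2+1) = 2.513274:
  [-2]  conj(Y_{2,-2})(Ω₁) = (-0.206821, 0.322100) ; Y_{2,-2}(Ω₂) = (0.108569, 0.320716) ; Δ = (-0.125757, -0.031361)
  [-1]  conj(Y_{2,-1})(Ω₁) = (-0.035049, -0.064157) ; Y_{2,-1}(Ω₂) = (-0.206498, -0.148106) ; Δ = (-0.002264, 0.018439)
  [+0]  conj(Y_{2,0})(Ω₁) = (-0.306842, -0.000000) ; Y_{2,0}(Ω₂) = (-0.198599, 0.000000) ; Δ = (0.060939, 0.000000)
  [+1]  conj(Y_{2,1})(Ω₁) = (0.035049, -0.064157) ; Y_{2,1}(Ω₂) = (0.206498, -0.148106) ; Δ = (-0.002264, -0.018439)
  [+2]  conj(Y_{2,2})(Ω₁) = (-0.206821, -0.322100) ; Y_{2,2}(Ω₂) = (0.108569, -0.320716) ; Δ = (-0.125757, 0.031361)
Accumulated sum (-0.195104, 0.000000); after 4π/(2l+1) scaling, (-0.490350, 0.000000) ⇒ P_2 = -0.490350

-0.490350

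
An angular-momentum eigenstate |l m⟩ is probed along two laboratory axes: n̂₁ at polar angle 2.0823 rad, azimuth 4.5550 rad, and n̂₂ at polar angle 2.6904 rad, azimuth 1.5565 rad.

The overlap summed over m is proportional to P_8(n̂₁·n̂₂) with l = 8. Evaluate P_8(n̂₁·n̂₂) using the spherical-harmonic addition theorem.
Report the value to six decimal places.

Summing Y*_{l m}(θ₁,φ₁)·Y_{l m}(θ₂,φ₂) over m ∈ [−8, 8]; prefactor 4π/(2·8+1) = 0.739198:
  term(m=-8) = (0.000048, -0.000106)   from Y*(Ω₁)=(0.052844, -0.164018), Y(Ω₂)=(0.000669, 0.000077)
  term(m=-7) = (-0.001159, 0.001812)   from Y*(Ω₁)=(-0.345127, -0.174911), Y(Ω₂)=(0.000556, -0.005533)
  term(m=-6) = (0.008092, -0.009372)   from Y*(Ω₁)=(-0.251693, 0.347781), Y(Ω₂)=(-0.028736, -0.002471)
  term(m=-5) = (-0.009494, 0.008251)   from Y*(Ω₁)=(0.084422, 0.084162), Y(Ω₂)=(-0.007536, 0.105251)
  term(m=-4) = (-0.068007, 0.043818)   from Y*(Ω₁)=(-0.236851, 0.172531), Y(Ω₂)=(0.275634, 0.015779)
  term(m=-3) = (0.125199, -0.057309)   from Y*(Ω₁)=(0.127738, 0.250127), Y(Ω₂)=(0.021020, -0.489807)
  term(m=-2) = (0.075670, -0.022267)   from Y*(Ω₁)=(-0.154949, 0.050452), Y(Ω₂)=(-0.483849, -0.013838)
  term(m=-1) = (-0.000493, 0.000071)   from Y*(Ω₁)=(0.049600, 0.312535), Y(Ω₂)=(-0.000022, 0.001573)
  term(m=+0) = (0.056613, 0.000000)   from Y*(Ω₁)=(-0.118808, -0.000000), Y(Ω₂)=(-0.476511, 0.000000)
  term(m=+1) = (-0.000493, -0.000071)   from Y*(Ω₁)=(-0.049600, 0.312535), Y(Ω₂)=(0.000022, 0.001573)
  term(m=+2) = (0.075670, 0.022267)   from Y*(Ω₁)=(-0.154949, -0.050452), Y(Ω₂)=(-0.483849, 0.013838)
  term(m=+3) = (0.125199, 0.057309)   from Y*(Ω₁)=(-0.127738, 0.250127), Y(Ω₂)=(-0.021020, -0.489807)
  term(m=+4) = (-0.068007, -0.043818)   from Y*(Ω₁)=(-0.236851, -0.172531), Y(Ω₂)=(0.275634, -0.015779)
  term(m=+5) = (-0.009494, -0.008251)   from Y*(Ω₁)=(-0.084422, 0.084162), Y(Ω₂)=(0.007536, 0.105251)
  term(m=+6) = (0.008092, 0.009372)   from Y*(Ω₁)=(-0.251693, -0.347781), Y(Ω₂)=(-0.028736, 0.002471)
  term(m=+7) = (-0.001159, -0.001812)   from Y*(Ω₁)=(0.345127, -0.174911), Y(Ω₂)=(-0.000556, -0.005533)
  term(m=+8) = (0.000048, 0.000106)   from Y*(Ω₁)=(0.052844, 0.164018), Y(Ω₂)=(0.000669, -0.000077)
Total Σ_m = (0.316324, -0.000000). Multiply by 0.739198: (0.233826, -0.000000). P_8(cos γ) = 0.233826

0.233826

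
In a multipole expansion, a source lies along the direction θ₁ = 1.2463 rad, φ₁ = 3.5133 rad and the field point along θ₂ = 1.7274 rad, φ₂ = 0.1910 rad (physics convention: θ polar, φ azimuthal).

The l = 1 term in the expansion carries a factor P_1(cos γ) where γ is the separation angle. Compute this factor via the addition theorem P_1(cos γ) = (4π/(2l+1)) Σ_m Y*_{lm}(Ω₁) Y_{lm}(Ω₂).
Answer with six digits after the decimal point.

-0.970695

Addition theorem: P_1(cos γ) = (4π/3) Σ_m Y*_{lm}(Ω₁) Y_{lm}(Ω₂), m = −1…1:
  m=-1: (-0.305100, -0.118937) × (0.335060, -0.064786) = (-0.109932, -0.020085)  (running Σ = (-0.109932, -0.020085))
  m=0: (0.155782, -0.000000) × (-0.076205, 0.000000) = (-0.011871, 0.000000)  (running Σ = (-0.121804, -0.020085))
  m=1: (0.305100, -0.118937) × (-0.335060, -0.064786) = (-0.109932, 0.020085)  (running Σ = (-0.231736, 0.000000))
Σ over m = (-0.231736, 0.000000); ×(4π/3) → (-0.970695, 0.000000). Real part: -0.970695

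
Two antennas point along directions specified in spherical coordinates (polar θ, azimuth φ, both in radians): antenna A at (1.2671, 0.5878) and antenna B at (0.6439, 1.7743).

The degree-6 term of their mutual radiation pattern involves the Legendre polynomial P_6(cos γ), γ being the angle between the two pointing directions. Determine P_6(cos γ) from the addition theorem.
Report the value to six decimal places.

0.330142

Expand P_6 via completeness: Σ_{m} conj(Y_{6,m}) at Ω₁ times Y_{6,m} at Ω₂ —
  m=-6: Y*=(-0.337995, -0.137045)  Y=(-0.007748, 0.021242)  product (0.005530, -0.006118)
  m=-5: Y*=(-0.387851, 0.079669)  Y=(-0.088780, -0.054833)  product (0.038802, 0.014194)
  m=-4: Y*=(0.003385, -0.003419)  Y=(0.192025, -0.203343)  product (-0.000045, -0.001345)
  m=-3: Y*=(0.065325, -0.334962)  Y=(0.260764, 0.372690)  product (0.141872, -0.063000)
  m=-2: Y*=(-0.039484, -0.094655)  Y=(-0.322015, 0.138813)  product (0.025854, 0.024999)
  m=-1: Y*=(0.252504, 0.168262)  Y=(0.027498, 0.133252)  product (-0.015478, 0.038273)
  m=+0: Y*=(0.129434, -0.000000)  Y=(-0.398148, 0.000000)  product (-0.051534, 0.000000)
  m=+1: Y*=(-0.252504, 0.168262)  Y=(-0.027498, 0.133252)  product (-0.015478, -0.038273)
  m=+2: Y*=(-0.039484, 0.094655)  Y=(-0.322015, -0.138813)  product (0.025854, -0.024999)
  m=+3: Y*=(-0.065325, -0.334962)  Y=(-0.260764, 0.372690)  product (0.141872, 0.063000)
  m=+4: Y*=(0.003385, 0.003419)  Y=(0.192025, 0.203343)  product (-0.000045, 0.001345)
  m=+5: Y*=(0.387851, 0.079669)  Y=(0.088780, -0.054833)  product (0.038802, -0.014194)
  m=+6: Y*=(-0.337995, 0.137045)  Y=(-0.007748, -0.021242)  product (0.005530, 0.006118)
Σ over m = (0.341534, -0.000000); ×(4π/13) → (0.330142, -0.000000). Real part: 0.330142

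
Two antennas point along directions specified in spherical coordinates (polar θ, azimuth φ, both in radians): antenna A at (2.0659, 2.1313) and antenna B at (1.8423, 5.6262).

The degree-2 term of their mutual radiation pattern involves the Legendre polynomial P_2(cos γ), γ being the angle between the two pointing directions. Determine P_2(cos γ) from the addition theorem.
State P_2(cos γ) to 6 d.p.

0.169155

Addition theorem: P_2(cos γ) = (4π/5) Σ_m Y*_{lm}(Ω₁) Y_{lm}(Ω₂), m = −2…2:
  term(m=-2) = 0.08155 - 0.06961j   from Y*(Ω₁)=-0.13003 - 0.26933j, Y(Ω₂)=0.09106 + 0.34673j
  term(m=-1) = -0.06048 + 0.02230j   from Y*(Ω₁)=0.17170 - 0.27356j, Y(Ω₂)=-0.15805 - 0.12190j
  term(m=+0) = 0.02518 + 0.00000j   from Y*(Ω₁)=-0.10180 + 0.00000j, Y(Ω₂)=-0.24734 + 0.00000j
  term(m=+1) = -0.06048 - 0.02230j   from Y*(Ω₁)=-0.17170 - 0.27356j, Y(Ω₂)=0.15805 - 0.12190j
  term(m=+2) = 0.08155 + 0.06961j   from Y*(Ω₁)=-0.13003 + 0.26933j, Y(Ω₂)=0.09106 - 0.34673j
Σ over m = 0.06730 + 0.00000j; ×(4π/5) → 0.16915 + 0.00000j. Real part: 0.169155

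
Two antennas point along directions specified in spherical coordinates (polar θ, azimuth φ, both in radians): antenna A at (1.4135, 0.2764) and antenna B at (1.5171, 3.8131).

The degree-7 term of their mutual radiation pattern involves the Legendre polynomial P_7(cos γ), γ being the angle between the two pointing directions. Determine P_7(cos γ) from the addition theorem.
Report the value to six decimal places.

0.361495

Summing Y*_{l m}(θ₁,φ₁)·Y_{l m}(θ₂,φ₂) over m ∈ [−7, 7]; prefactor 4π/(2·7+1) = 0.837758:
  term(m=-7) = (0.211074, 0.083290)   from Y*(Ω₁)=(-0.163197, 0.428360), Y(Ω₂)=(0.005860, -0.494982)
  term(m=-6) = (-0.019424, -0.018871)   from Y*(Ω₁)=(-0.023801, 0.270992), Y(Ω₂)=(-0.062856, 0.077198)
  term(m=-5) = (0.032425, 0.075690)   from Y*(Ω₁)=(-0.044072, -0.230656), Y(Ω₂)=(-0.342506, 0.075134)
  term(m=-4) = (-0.000328, -0.034021)   from Y*(Ω₁)=(-0.131556, -0.262097), Y(Ω₂)=(0.104182, 0.051042)
  term(m=-3) = (-0.018200, 0.044852)   from Y*(Ω₁)=(0.105585, 0.115264), Y(Ω₂)=(0.132937, 0.279668)
  term(m=-2) = (0.025622, -0.025870)   from Y*(Ω₁)=(0.252032, 0.155495), Y(Ω₂)=(0.027765, -0.119777)
  term(m=-1) = (-0.033919, 0.014146)   from Y*(Ω₁)=(-0.120107, -0.034070), Y(Ω₂)=(0.230457, -0.183146)
  term(m=+0) = (0.037002, 0.000000)   from Y*(Ω₁)=(-0.296096, -0.000000), Y(Ω₂)=(-0.124966, 0.000000)
  term(m=+1) = (-0.033919, -0.014146)   from Y*(Ω₁)=(0.120107, -0.034070), Y(Ω₂)=(-0.230457, -0.183146)
  term(m=+2) = (0.025622, 0.025870)   from Y*(Ω₁)=(0.252032, -0.155495), Y(Ω₂)=(0.027765, 0.119777)
  term(m=+3) = (-0.018200, -0.044852)   from Y*(Ω₁)=(-0.105585, 0.115264), Y(Ω₂)=(-0.132937, 0.279668)
  term(m=+4) = (-0.000328, 0.034021)   from Y*(Ω₁)=(-0.131556, 0.262097), Y(Ω₂)=(0.104182, -0.051042)
  term(m=+5) = (0.032425, -0.075690)   from Y*(Ω₁)=(0.044072, -0.230656), Y(Ω₂)=(0.342506, 0.075134)
  term(m=+6) = (-0.019424, 0.018871)   from Y*(Ω₁)=(-0.023801, -0.270992), Y(Ω₂)=(-0.062856, -0.077198)
  term(m=+7) = (0.211074, -0.083290)   from Y*(Ω₁)=(0.163197, 0.428360), Y(Ω₂)=(-0.005860, -0.494982)
Accumulated sum (0.431503, 0.000000); after 4π/(2l+1) scaling, (0.361495, 0.000000) ⇒ P_7 = 0.361495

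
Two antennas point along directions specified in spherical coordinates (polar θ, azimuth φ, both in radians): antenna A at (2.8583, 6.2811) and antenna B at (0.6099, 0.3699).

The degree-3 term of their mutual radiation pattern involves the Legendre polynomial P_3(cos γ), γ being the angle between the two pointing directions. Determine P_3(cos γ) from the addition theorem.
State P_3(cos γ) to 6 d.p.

Expand P_3 via completeness: Σ_{m} conj(Y_{3,m}) at Ω₁ times Y_{3,m} at Ω₂ —
  m=-3: Y*=+0.009112-0.000057i  Y=+0.034885-0.070217i  product +0.000314-0.000642i
  m=-2: Y*=-0.076665+0.000320i  Y=+0.203001-0.185283i  product -0.015504+0.014270i
  m=-1: Y*=+0.326049-0.000680i  Y=+0.407247-0.157909i  product +0.132675-0.051763i
  m=+0: Y*=-0.576632-0.000000i  Y=+0.109995+0.000000i  product -0.063426-0.000000i
  m=+1: Y*=-0.326049-0.000680i  Y=-0.407247-0.157909i  product +0.132675+0.051763i
  m=+2: Y*=-0.076665-0.000320i  Y=+0.203001+0.185283i  product -0.015504-0.014270i
  m=+3: Y*=-0.009112-0.000057i  Y=-0.034885-0.070217i  product +0.000314+0.000642i
Σ over m = +0.171544+0.000000i; ×(4π/7) → +0.307954+0.000000i. Real part: 0.307954

0.307954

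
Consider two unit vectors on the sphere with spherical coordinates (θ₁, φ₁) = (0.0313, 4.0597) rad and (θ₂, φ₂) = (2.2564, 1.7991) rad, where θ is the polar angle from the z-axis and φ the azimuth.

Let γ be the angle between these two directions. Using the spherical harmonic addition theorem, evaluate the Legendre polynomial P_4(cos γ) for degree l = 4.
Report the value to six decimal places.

Expand P_4 via completeness: Σ_{m} conj(Y_{4,m}) at Ω₁ times Y_{4,m} at Ω₂ —
  m=-4: Y*=-0.000000-0.000000i  Y=+0.097091-0.125727i  product -0.000000+0.000000i
  m=-3: Y*=+0.000036-0.000014i  Y=-0.232492-0.284632i  product -0.000012-0.000007i
  m=-2: Y*=-0.000515+0.001895i  Y=-0.324896+0.159599i  product -0.000135-0.000698i
  m=-1: Y*=-0.035887-0.046945i  Y=-0.010176-0.043796i  product -0.001691+0.002049i
  m=+0: Y*=+0.842144-0.000000i  Y=-0.359851+0.000000i  product -0.303047+0.000000i
  m=+1: Y*=+0.035887-0.046945i  Y=+0.010176-0.043796i  product -0.001691-0.002049i
  m=+2: Y*=-0.000515-0.001895i  Y=-0.324896-0.159599i  product -0.000135+0.000698i
  m=+3: Y*=-0.000036-0.000014i  Y=+0.232492-0.284632i  product -0.000012+0.000007i
  m=+4: Y*=-0.000000+0.000000i  Y=+0.097091+0.125727i  product -0.000000-0.000000i
Total Σ_m = -0.306723+0.000000i. Multiply by 1.396263: -0.428266+0.000000i. P_4(cos γ) = -0.428266

-0.428266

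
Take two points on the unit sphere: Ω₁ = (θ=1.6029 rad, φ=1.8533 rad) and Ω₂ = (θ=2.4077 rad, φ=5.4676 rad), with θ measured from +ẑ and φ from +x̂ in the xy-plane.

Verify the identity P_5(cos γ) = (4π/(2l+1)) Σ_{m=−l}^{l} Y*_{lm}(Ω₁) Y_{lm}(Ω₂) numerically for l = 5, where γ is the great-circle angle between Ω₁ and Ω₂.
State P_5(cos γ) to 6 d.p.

0.083291

Addition theorem: P_5(cos γ) = (4π/11) Σ_m Y*_{lm}(Ω₁) Y_{lm}(Ω₂), m = −5…5:
  term(m=-5) = +0.020627+0.020326i   from Y*(Ω₁)=-0.457151+0.072967i, Y(Ω₂)=-0.037079-0.050380i
  term(m=-4) = -0.003244-0.009787i   from Y*(Ω₁)=-0.020058-0.042520i, Y(Ω₂)=+0.217720+0.026418i
  term(m=-3) = +0.021435-0.139308i   from Y*(Ω₁)=-0.256530+0.226490i, Y(Ω₂)=-0.316387+0.263709i
  term(m=-2) = -0.011714+0.016222i   from Y*(Ω₁)=-0.045755-0.029006i, Y(Ω₂)=+0.022286-0.368674i
  term(m=-1) = +0.020162-0.010310i   from Y*(Ω₁)=-0.087951+0.303000i, Y(Ω₂)=-0.049196-0.052260i
  term(m=+0) = -0.021624-0.000000i   from Y*(Ω₁)=-0.056038-0.000000i, Y(Ω₂)=+0.385880+0.000000i
  term(m=+1) = +0.020162+0.010310i   from Y*(Ω₁)=+0.087951+0.303000i, Y(Ω₂)=+0.049196-0.052260i
  term(m=+2) = -0.011714-0.016222i   from Y*(Ω₁)=-0.045755+0.029006i, Y(Ω₂)=+0.022286+0.368674i
  term(m=+3) = +0.021435+0.139308i   from Y*(Ω₁)=+0.256530+0.226490i, Y(Ω₂)=+0.316387+0.263709i
  term(m=+4) = -0.003244+0.009787i   from Y*(Ω₁)=-0.020058+0.042520i, Y(Ω₂)=+0.217720-0.026418i
  term(m=+5) = +0.020627-0.020326i   from Y*(Ω₁)=+0.457151+0.072967i, Y(Ω₂)=+0.037079-0.050380i
Accumulated sum +0.072909+0.000000i; after 4π/(2l+1) scaling, +0.083291+0.000000i ⇒ P_5 = 0.083291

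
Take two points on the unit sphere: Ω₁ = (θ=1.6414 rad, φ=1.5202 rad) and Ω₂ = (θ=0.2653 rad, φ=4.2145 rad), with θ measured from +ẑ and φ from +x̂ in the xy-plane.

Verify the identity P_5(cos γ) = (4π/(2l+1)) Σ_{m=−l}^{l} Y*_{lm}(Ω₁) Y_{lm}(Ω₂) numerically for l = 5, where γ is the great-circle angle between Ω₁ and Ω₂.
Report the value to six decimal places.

Term-by-term m-sum for l=5 (normalisation 4π/11 = 1.142397):
  m=-5: +0.114729+0.443789i × -0.000349-0.000457i = +0.000163-0.000207i  (running Σ = +0.000163-0.000207i)
  m=-4: -0.100420+0.020606i × -0.002734+0.006110i = +0.000149-0.000670i  (running Σ = +0.000311-0.000877i)
  m=-3: +0.049594+0.324214i × +0.045892-0.003547i = +0.003426+0.014703i  (running Σ = +0.003737+0.013826i)
  m=-2: -0.116587+0.011838i × -0.109685-0.169249i = +0.014791+0.018434i  (running Σ = +0.018529+0.032259i)
  m=-1: +0.015040+0.297010i × -0.247622+0.455552i = -0.139028-0.066695i  (running Σ = -0.120499-0.034435i)
  m=0: -0.120893-0.000000i × +0.501979+0.000000i = -0.060686-0.000000i  (running Σ = -0.181185-0.034435i)
  m=1: -0.015040+0.297010i × +0.247622+0.455552i = -0.139028+0.066695i  (running Σ = -0.320213+0.032259i)
  m=2: -0.116587-0.011838i × -0.109685+0.169249i = +0.014791-0.018434i  (running Σ = -0.305421+0.013826i)
  m=3: -0.049594+0.324214i × -0.045892-0.003547i = +0.003426-0.014703i  (running Σ = -0.301996-0.000877i)
  m=4: -0.100420-0.020606i × -0.002734-0.006110i = +0.000149+0.000670i  (running Σ = -0.301847-0.000207i)
  m=5: -0.114729+0.443789i × +0.000349-0.000457i = +0.000163+0.000207i  (running Σ = -0.301684+0.000000i)
Total Σ_m = -0.301684+0.000000i. Multiply by 1.142397: -0.344643+0.000000i. P_5(cos γ) = -0.344643

-0.344643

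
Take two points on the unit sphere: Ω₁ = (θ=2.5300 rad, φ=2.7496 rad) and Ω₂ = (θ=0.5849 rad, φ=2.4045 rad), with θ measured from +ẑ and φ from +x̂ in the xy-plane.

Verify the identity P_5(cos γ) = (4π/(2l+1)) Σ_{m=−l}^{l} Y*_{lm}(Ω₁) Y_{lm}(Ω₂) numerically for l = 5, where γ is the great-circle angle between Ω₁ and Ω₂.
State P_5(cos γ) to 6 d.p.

-0.289940

Summing Y*_{l m}(θ₁,φ₁)·Y_{l m}(θ₂,φ₂) over m ∈ [−5, 5]; prefactor 4π/(2·5+1) = 1.142397:
  m=-5: (0.010989, 0.026798) × (0.020376, 0.012321) = (-0.000106, 0.000681)  (running Σ = (-0.000106, 0.000681))
  m=-4: (-0.000369, 0.130603) × (-0.111596, 0.021835) = (-0.002811, -0.014583)  (running Σ = (-0.002917, -0.013901))
  m=-3: (-0.126768, 0.304219) × (0.182891, -0.245394) = (0.051469, 0.086747)  (running Σ = (0.048552, 0.072845))
  m=-2: (-0.327475, 0.326551) × (0.045102, 0.465391) = (-0.166744, -0.137676)  (running Σ = (-0.118192, -0.064830))
  m=-1: (-0.178703, 0.073873) × (-0.185409, -0.168309) = (0.045567, 0.016381)  (running Σ = (-0.072625, -0.048450))
  m=0: (0.346101, -0.000000) × (-0.313636, 0.000000) = (-0.108550, 0.000000)  (running Σ = (-0.181175, -0.048450))
  m=1: (0.178703, 0.073873) × (0.185409, -0.168309) = (0.045567, -0.016381)  (running Σ = (-0.135608, -0.064830))
  m=2: (-0.327475, -0.326551) × (0.045102, -0.465391) = (-0.166744, 0.137676)  (running Σ = (-0.302352, 0.072845))
  m=3: (0.126768, 0.304219) × (-0.182891, -0.245394) = (0.051469, -0.086747)  (running Σ = (-0.250883, -0.013901))
  m=4: (-0.000369, -0.130603) × (-0.111596, -0.021835) = (-0.002811, 0.014583)  (running Σ = (-0.253693, 0.000681))
  m=5: (-0.010989, 0.026798) × (-0.020376, 0.012321) = (-0.000106, -0.000681)  (running Σ = (-0.253800, 0.000000))
Accumulated sum (-0.253800, 0.000000); after 4π/(2l+1) scaling, (-0.289940, 0.000000) ⇒ P_5 = -0.289940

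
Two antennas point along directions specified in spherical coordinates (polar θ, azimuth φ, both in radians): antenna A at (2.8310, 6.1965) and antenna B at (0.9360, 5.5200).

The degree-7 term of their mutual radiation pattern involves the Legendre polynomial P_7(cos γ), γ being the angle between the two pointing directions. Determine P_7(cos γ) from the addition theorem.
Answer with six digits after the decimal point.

0.080626

Expand P_7 via completeness: Σ_{m} conj(Y_{7,m}) at Ω₁ times Y_{7,m} at Ω₂ —
  term(m=-7) = 0.00000 - 0.00001j   from Y*(Ω₁)=0.00010 - 0.00007j, Y(Ω₂)=0.06464 - 0.08867j
  term(m=-6) = 0.00027 + 0.00035j   from Y*(Ω₁)=-0.00126 + 0.00072j, Y(Ω₂)=-0.04018 - 0.29968j
  term(m=-5) = -0.00455 - 0.00112j   from Y*(Ω₁)=0.00958 - 0.00443j, Y(Ω₂)=-0.34647 - 0.27695j
  term(m=-4) = 0.01396 - 0.00650j   from Y*(Ω₁)=-0.05037 + 0.01820j, Y(Ω₂)=-0.28636 + 0.02551j
  term(m=-3) = 0.01238 - 0.02507j   from Y*(Ω₁)=0.18525 - 0.04929j, Y(Ω₂)=0.09603 - 0.10977j
  term(m=-2) = 0.03559 + 0.16084j   from Y*(Ω₁)=-0.44968 + 0.07875j, Y(Ω₂)=-0.01603 - 0.36048j
  term(m=-1) = -0.00198 - 0.00159j   from Y*(Ω₁)=0.58751 - 0.05106j, Y(Ω₂)=-0.00312 - 0.00298j
  term(m=+0) = -0.01510 + 0.00000j   from Y*(Ω₁)=-0.04273 + 0.00000j, Y(Ω₂)=0.35349 + 0.00000j
  term(m=+1) = -0.00198 + 0.00159j   from Y*(Ω₁)=-0.58751 - 0.05106j, Y(Ω₂)=0.00312 - 0.00298j
  term(m=+2) = 0.03559 - 0.16084j   from Y*(Ω₁)=-0.44968 - 0.07875j, Y(Ω₂)=-0.01603 + 0.36048j
  term(m=+3) = 0.01238 + 0.02507j   from Y*(Ω₁)=-0.18525 - 0.04929j, Y(Ω₂)=-0.09603 - 0.10977j
  term(m=+4) = 0.01396 + 0.00650j   from Y*(Ω₁)=-0.05037 - 0.01820j, Y(Ω₂)=-0.28636 - 0.02551j
  term(m=+5) = -0.00455 + 0.00112j   from Y*(Ω₁)=-0.00958 - 0.00443j, Y(Ω₂)=0.34647 - 0.27695j
  term(m=+6) = 0.00027 - 0.00035j   from Y*(Ω₁)=-0.00126 - 0.00072j, Y(Ω₂)=-0.04018 + 0.29968j
  term(m=+7) = 0.00000 + 0.00001j   from Y*(Ω₁)=-0.00010 - 0.00007j, Y(Ω₂)=-0.06464 - 0.08867j
Total Σ_m = 0.09624 - 0.00000j. Multiply by 0.837758: 0.08063 - 0.00000j. P_7(cos γ) = 0.080626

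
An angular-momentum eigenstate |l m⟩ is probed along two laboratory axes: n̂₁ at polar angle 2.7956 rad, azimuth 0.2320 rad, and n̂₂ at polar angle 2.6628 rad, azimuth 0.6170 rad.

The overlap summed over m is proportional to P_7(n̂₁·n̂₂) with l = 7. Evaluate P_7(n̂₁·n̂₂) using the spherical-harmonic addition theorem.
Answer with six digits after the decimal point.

0.506430

Addition theorem: P_7(cos γ) = (4π/15) Σ_m Y*_{lm}(Ω₁) Y_{lm}(Ω₂), m = −7…7:
  m=-7: -0.00001 + 0.00026j × -0.00084 + 0.00203j = -0.00000 - 0.00000j  (running Σ = -0.00000 - 0.00000j)
  m=-6: -0.00048 - 0.00263j × 0.01345 - 0.00844j = -0.00003 - 0.00003j  (running Σ = -0.00003 - 0.00003j)
  m=-5: 0.00690 + 0.01585j × -0.07026 - 0.00398j = -0.00042 - 0.00114j  (running Σ = -0.00045 - 0.00117j)
  m=-4: -0.04655 - 0.06216j × 0.16606 + 0.13254j = 0.00051 - 0.01649j  (running Σ = 0.00006 - 0.01767j)
  m=-3: 0.18739 + 0.15656j × -0.11892 - 0.41323j = 0.04241 - 0.09605j  (running Σ = 0.04247 - 0.11372j)
  m=-2: -0.44884 - 0.22462j × -0.16642 + 0.47531j = 0.18146 - 0.17596j  (running Σ = 0.22393 - 0.28967j)
  m=-1: 0.50889 + 0.12023j × 0.09325 - 0.06615j = 0.05541 - 0.02245j  (running Σ = 0.27934 - 0.31213j)
  m=0: 0.10520 + 0.00000j × 0.43566 + 0.00000j = 0.04583 + 0.00000j  (running Σ = 0.32517 - 0.31213j)
  m=1: -0.50889 + 0.12023j × -0.09325 - 0.06615j = 0.05541 + 0.02245j  (running Σ = 0.38058 - 0.28967j)
  m=2: -0.44884 + 0.22462j × -0.16642 - 0.47531j = 0.18146 + 0.17596j  (running Σ = 0.56204 - 0.11372j)
  m=3: -0.18739 + 0.15656j × 0.11892 - 0.41323j = 0.04241 + 0.09605j  (running Σ = 0.60445 - 0.01767j)
  m=4: -0.04655 + 0.06216j × 0.16606 - 0.13254j = 0.00051 + 0.01649j  (running Σ = 0.60496 - 0.00117j)
  m=5: -0.00690 + 0.01585j × 0.07026 - 0.00398j = -0.00042 + 0.00114j  (running Σ = 0.60454 - 0.00003j)
  m=6: -0.00048 + 0.00263j × 0.01345 + 0.00844j = -0.00003 + 0.00003j  (running Σ = 0.60451 - 0.00000j)
  m=7: 0.00001 + 0.00026j × 0.00084 + 0.00203j = -0.00000 + 0.00000j  (running Σ = 0.60451 - 0.00000j)
Σ over m = 0.60451 - 0.00000j; ×(4π/15) → 0.50643 - 0.00000j. Real part: 0.506430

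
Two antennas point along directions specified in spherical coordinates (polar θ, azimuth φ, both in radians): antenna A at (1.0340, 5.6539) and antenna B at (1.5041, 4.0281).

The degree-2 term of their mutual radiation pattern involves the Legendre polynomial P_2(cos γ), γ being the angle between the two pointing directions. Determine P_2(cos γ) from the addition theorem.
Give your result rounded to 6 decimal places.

-0.499744

Addition theorem: P_2(cos γ) = (4π/5) Σ_m Y*_{lm}(Ω₁) Y_{lm}(Ω₂), m = −2…2:
  [-2]  conj(Y_{2,-2})(Ω₁) = (0.087625, -0.271466) ; Y_{2,-2}(Ω₂) = (-0.077236, -0.376722) ; Δ = (-0.109035, -0.012043)
  [-1]  conj(Y_{2,-1})(Ω₁) = (0.274471, -0.199821) ; Y_{2,-1}(Ω₂) = (-0.032474, 0.039808) ; Δ = (-0.000959, 0.017415)
  [+0]  conj(Y_{2,0})(Ω₁) = (-0.067953, -0.000000) ; Y_{2,0}(Ω₂) = (-0.311189, 0.000000) ; Δ = (0.021146, 0.000000)
  [+1]  conj(Y_{2,1})(Ω₁) = (-0.274471, -0.199821) ; Y_{2,1}(Ω₂) = (0.032474, 0.039808) ; Δ = (-0.000959, -0.017415)
  [+2]  conj(Y_{2,2})(Ω₁) = (0.087625, 0.271466) ; Y_{2,2}(Ω₂) = (-0.077236, 0.376722) ; Δ = (-0.109035, 0.012043)
Accumulated sum (-0.198842, 0.000000); after 4π/(2l+1) scaling, (-0.499744, 0.000000) ⇒ P_2 = -0.499744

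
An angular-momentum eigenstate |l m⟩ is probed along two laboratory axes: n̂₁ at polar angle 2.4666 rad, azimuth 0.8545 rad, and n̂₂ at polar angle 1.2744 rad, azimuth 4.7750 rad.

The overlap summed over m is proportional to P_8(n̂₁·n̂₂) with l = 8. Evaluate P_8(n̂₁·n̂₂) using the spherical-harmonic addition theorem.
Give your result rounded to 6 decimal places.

0.306601

Addition theorem: P_8(cos γ) = (4π/17) Σ_m Y*_{lm}(Ω₁) Y_{lm}(Ω₂), m = −8…8:
  m=-8: (0.010199, 0.006293) × (0.316479, -0.173259) = (0.004318, 0.000224)  (running Σ = (0.004318, 0.000224))
  m=-7: (-0.057185, 0.017795) × (-0.187043, -0.399086) = (0.017798, 0.019493)  (running Σ = (0.022116, 0.019718))
  m=-6: (0.073517, -0.167037) × (-0.074932, 0.029553) = (-0.000572, 0.014689)  (running Σ = (0.021543, 0.034407))
  m=-5: (0.158229, 0.336197) × (-0.100689, -0.311057) = (0.088644, -0.083070)  (running Σ = (0.110188, -0.048663))
  m=-4: (-0.461537, -0.130924) × (-0.204276, 0.052257) = (0.101123, 0.002626)  (running Σ = (0.211311, -0.046037))
  m=-3: (0.228738, -0.149239) × (-0.044417, -0.233682) = (-0.045034, -0.046823)  (running Σ = (0.166276, -0.092860))
  m=-2: (0.028298, -0.203454) × (-0.252698, 0.031810) = (-0.000679, 0.052313)  (running Σ = (0.165597, -0.040548))
  m=-1: (0.254690, 0.292566) × (-0.012125, -0.193404) = (0.053495, -0.052805)  (running Σ = (0.219092, -0.093353))
  m=0: (0.088314, -0.000000) × (-0.265078, 0.000000) = (-0.023410, 0.000000)  (running Σ = (0.195682, -0.093353))
  m=1: (-0.254690, 0.292566) × (0.012125, -0.193404) = (0.053495, 0.052805)  (running Σ = (0.249178, -0.040548))
  m=2: (0.028298, 0.203454) × (-0.252698, -0.031810) = (-0.000679, -0.052313)  (running Σ = (0.248499, -0.092860))
  m=3: (-0.228738, -0.149239) × (0.044417, -0.233682) = (-0.045034, 0.046823)  (running Σ = (0.203464, -0.046037))
  m=4: (-0.461537, 0.130924) × (-0.204276, -0.052257) = (0.101123, -0.002626)  (running Σ = (0.304587, -0.048663))
  m=5: (-0.158229, 0.336197) × (0.100689, -0.311057) = (0.088644, 0.083070)  (running Σ = (0.393231, 0.034407))
  m=6: (0.073517, 0.167037) × (-0.074932, -0.029553) = (-0.000572, -0.014689)  (running Σ = (0.392659, 0.019718))
  m=7: (0.057185, 0.017795) × (0.187043, -0.399086) = (0.017798, -0.019493)  (running Σ = (0.410457, 0.000224))
  m=8: (0.010199, -0.006293) × (0.316479, 0.173259) = (0.004318, -0.000224)  (running Σ = (0.414775, -0.000000))
Σ over m = (0.414775, -0.000000); ×(4π/17) → (0.306601, -0.000000). Real part: 0.306601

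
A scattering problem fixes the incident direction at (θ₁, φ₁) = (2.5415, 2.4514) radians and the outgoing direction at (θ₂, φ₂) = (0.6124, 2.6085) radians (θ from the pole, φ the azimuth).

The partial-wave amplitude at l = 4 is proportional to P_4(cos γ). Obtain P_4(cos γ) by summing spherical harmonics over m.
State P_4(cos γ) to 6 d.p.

-0.027514

Addition theorem: P_4(cos γ) = (4π/9) Σ_m Y*_{lm}(Ω₁) Y_{lm}(Ω₂), m = −4…4:
  [-4]  conj(Y_{4,-4})(Ω₁) = -0.041782-0.016728i ; Y_{4,-4}(Ω₂) = -0.025730+0.040898i ; Δ = +0.001759-0.001278i
  [-3]  conj(Y_{4,-3})(Ω₁) = -0.089153-0.163279i ; Y_{4,-3}(Ω₂) = +0.005540-0.194463i ; Δ = -0.032246+0.016432i
  [-2]  conj(Y_{4,-2})(Ω₁) = +0.076072-0.394676i ; Y_{4,-2}(Ω₂) = +0.197036+0.356753i ; Δ = +0.155791-0.050626i
  [-1]  conj(Y_{4,-1})(Ω₁) = +0.300536-0.248140i ; Y_{4,-1}(Ω₂) = -0.323304-0.190775i ; Δ = -0.144503+0.022890i
  [+0]  conj(Y_{4,0})(Ω₁) = -0.126597-0.000000i ; Y_{4,0}(Ω₂) = -0.147657+0.000000i ; Δ = +0.018693+0.000000i
  [+1]  conj(Y_{4,1})(Ω₁) = -0.300536-0.248140i ; Y_{4,1}(Ω₂) = +0.323304-0.190775i ; Δ = -0.144503-0.022890i
  [+2]  conj(Y_{4,2})(Ω₁) = +0.076072+0.394676i ; Y_{4,2}(Ω₂) = +0.197036-0.356753i ; Δ = +0.155791+0.050626i
  [+3]  conj(Y_{4,3})(Ω₁) = +0.089153-0.163279i ; Y_{4,3}(Ω₂) = -0.005540-0.194463i ; Δ = -0.032246-0.016432i
  [+4]  conj(Y_{4,4})(Ω₁) = -0.041782+0.016728i ; Y_{4,4}(Ω₂) = -0.025730-0.040898i ; Δ = +0.001759+0.001278i
Total Σ_m = -0.019706+0.000000i. Multiply by 1.396263: -0.027514+0.000000i. P_4(cos γ) = -0.027514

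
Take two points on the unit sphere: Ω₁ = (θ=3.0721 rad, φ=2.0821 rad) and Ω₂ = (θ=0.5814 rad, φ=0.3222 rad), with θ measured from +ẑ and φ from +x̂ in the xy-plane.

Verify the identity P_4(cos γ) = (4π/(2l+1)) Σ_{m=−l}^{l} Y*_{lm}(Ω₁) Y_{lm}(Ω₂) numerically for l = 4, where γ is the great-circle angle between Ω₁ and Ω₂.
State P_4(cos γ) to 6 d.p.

-0.089357

Addition theorem: P_4(cos γ) = (4π/9) Σ_m Y*_{lm}(Ω₁) Y_{lm}(Ω₂), m = −4…4:
  m=-4: Y*=-0.000005+0.000009i  Y=+0.011203-0.038668i  product +0.000000+0.000000i
  m=-3: Y*=-0.000418+0.000015i  Y=+0.098433-0.142592i  product -0.000039+0.000061i
  m=-2: Y*=-0.005015-0.008213i  Y=+0.313675-0.235697i  product -0.003509-0.001394i
  m=-1: Y*=+0.063599-0.113353i  Y=+0.388986-0.129856i  product +0.010020-0.052351i
  m=+0: Y*=+0.825969-0.000000i  Y=-0.093153+0.000000i  product -0.076942+0.000000i
  m=+1: Y*=-0.063599-0.113353i  Y=-0.388986-0.129856i  product +0.010020+0.052351i
  m=+2: Y*=-0.005015+0.008213i  Y=+0.313675+0.235697i  product -0.003509+0.001394i
  m=+3: Y*=+0.000418+0.000015i  Y=-0.098433-0.142592i  product -0.000039-0.000061i
  m=+4: Y*=-0.000005-0.000009i  Y=+0.011203+0.038668i  product +0.000000-0.000000i
Accumulated sum -0.063997+0.000000i; after 4π/(2l+1) scaling, -0.089357+0.000000i ⇒ P_4 = -0.089357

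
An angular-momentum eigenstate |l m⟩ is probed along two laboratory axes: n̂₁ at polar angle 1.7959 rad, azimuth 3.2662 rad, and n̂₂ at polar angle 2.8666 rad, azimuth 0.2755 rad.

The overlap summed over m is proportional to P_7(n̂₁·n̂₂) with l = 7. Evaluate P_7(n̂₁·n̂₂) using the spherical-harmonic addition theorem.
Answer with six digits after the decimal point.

Expand P_7 via completeness: Σ_{m} conj(Y_{7,m}) at Ω₁ times Y_{7,m} at Ω₂ —
  [-7]  conj(Y_{7,-7})(Ω₁) = (-0.268908, -0.320203) ; Y_{7,-7}(Ω₂) = (-0.000019, -0.000051) ; Δ = (-0.000011, 0.000020)
  [-6]  conj(Y_{7,-6})(Ω₁) = (-0.262706, -0.243582) ; Y_{7,-6}(Ω₂) = (0.000059, 0.000719) ; Δ = (0.000160, -0.000203)
  [-5]  conj(Y_{7,-5})(Ω₁) = (0.092395, 0.066386) ; Y_{7,-5}(Ω₂) = (0.001149, -0.005870) ; Δ = (0.000496, -0.000466)
  [-4]  conj(Y_{7,-4})(Ω₁) = (0.305553, 0.166302) ; Y_{7,-4}(Ω₂) = (-0.015686, 0.030972) ; Δ = (-0.009944, 0.006855)
  [-3]  conj(Y_{7,-3})(Ω₁) = (-0.006366, -0.002497) ; Y_{7,-3}(Ω₂) = (0.096873, -0.105183) ; Δ = (-0.000879, 0.000428)
  [-2]  conj(Y_{7,-2})(Ω₁) = (-0.317544, -0.080817) ; Y_{7,-2}(Ω₂) = (-0.338659, 0.208100) ; Δ = (0.124357, -0.038712)
  [-1]  conj(Y_{7,-1})(Ω₁) = (-0.033996, -0.004258) ; Y_{7,-1}(Ω₂) = (0.605538, -0.171179) ; Δ = (-0.021315, 0.003241)
  [+0]  conj(Y_{7,0})(Ω₁) = (0.319666, -0.000000) ; Y_{7,0}(Ω₂) = (-0.205758, 0.000000) ; Δ = (-0.065774, 0.000000)
  [+1]  conj(Y_{7,1})(Ω₁) = (0.033996, -0.004258) ; Y_{7,1}(Ω₂) = (-0.605538, -0.171179) ; Δ = (-0.021315, -0.003241)
  [+2]  conj(Y_{7,2})(Ω₁) = (-0.317544, 0.080817) ; Y_{7,2}(Ω₂) = (-0.338659, -0.208100) ; Δ = (0.124357, 0.038712)
  [+3]  conj(Y_{7,3})(Ω₁) = (0.006366, -0.002497) ; Y_{7,3}(Ω₂) = (-0.096873, -0.105183) ; Δ = (-0.000879, -0.000428)
  [+4]  conj(Y_{7,4})(Ω₁) = (0.305553, -0.166302) ; Y_{7,4}(Ω₂) = (-0.015686, -0.030972) ; Δ = (-0.009944, -0.006855)
  [+5]  conj(Y_{7,5})(Ω₁) = (-0.092395, 0.066386) ; Y_{7,5}(Ω₂) = (-0.001149, -0.005870) ; Δ = (0.000496, 0.000466)
  [+6]  conj(Y_{7,6})(Ω₁) = (-0.262706, 0.243582) ; Y_{7,6}(Ω₂) = (0.000059, -0.000719) ; Δ = (0.000160, 0.000203)
  [+7]  conj(Y_{7,7})(Ω₁) = (0.268908, -0.320203) ; Y_{7,7}(Ω₂) = (0.000019, -0.000051) ; Δ = (-0.000011, -0.000020)
Accumulated sum (0.119953, -0.000000); after 4π/(2l+1) scaling, (0.100492, -0.000000) ⇒ P_7 = 0.100492

0.100492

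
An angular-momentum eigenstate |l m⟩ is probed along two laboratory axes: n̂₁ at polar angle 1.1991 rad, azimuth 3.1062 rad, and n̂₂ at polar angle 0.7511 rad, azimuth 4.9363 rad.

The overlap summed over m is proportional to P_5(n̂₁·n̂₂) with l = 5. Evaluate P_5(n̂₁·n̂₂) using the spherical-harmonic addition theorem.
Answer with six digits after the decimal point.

0.182757

Term-by-term m-sum for l=5 (normalisation 4π/11 = 1.142397):
  [-5]  conj(Y_{5,-5})(Ω₁) = (-0.320786, 0.057367) ; Y_{5,-5}(Ω₂) = (0.061826, 0.029960) ; Δ = (-0.021552, -0.006064)
  [-4]  conj(Y_{5,-4})(Ω₁) = (0.397690, -0.056680) ; Y_{5,-4}(Ω₂) = (0.145439, -0.181645) ; Δ = (0.047544, -0.080482)
  [-3]  conj(Y_{5,-3})(Ω₁) = (-0.052085, 0.005551) ; Y_{5,-3}(Ω₂) = (-0.260605, -0.327772) ; Δ = (0.015393, 0.015625)
  [-2]  conj(Y_{5,-2})(Ω₁) = (-0.322074, 0.022836) ; Y_{5,-2}(Ω₂) = (-0.313489, 0.150591) ; Δ = (0.097528, -0.055660)
  [-1]  conj(Y_{5,-1})(Ω₁) = (0.143550, -0.005083) ; Y_{5,-1}(Ω₂) = (-0.023560, -0.103455) ; Δ = (-0.003908, -0.014731)
  [+0]  conj(Y_{5,0})(Ω₁) = (0.291488, -0.000000) ; Y_{5,0}(Ω₂) = (-0.377487, 0.000000) ; Δ = (-0.110033, 0.000000)
  [+1]  conj(Y_{5,1})(Ω₁) = (-0.143550, -0.005083) ; Y_{5,1}(Ω₂) = (0.023560, -0.103455) ; Δ = (-0.003908, 0.014731)
  [+2]  conj(Y_{5,2})(Ω₁) = (-0.322074, -0.022836) ; Y_{5,2}(Ω₂) = (-0.313489, -0.150591) ; Δ = (0.097528, 0.055660)
  [+3]  conj(Y_{5,3})(Ω₁) = (0.052085, 0.005551) ; Y_{5,3}(Ω₂) = (0.260605, -0.327772) ; Δ = (0.015393, -0.015625)
  [+4]  conj(Y_{5,4})(Ω₁) = (0.397690, 0.056680) ; Y_{5,4}(Ω₂) = (0.145439, 0.181645) ; Δ = (0.047544, 0.080482)
  [+5]  conj(Y_{5,5})(Ω₁) = (0.320786, 0.057367) ; Y_{5,5}(Ω₂) = (-0.061826, 0.029960) ; Δ = (-0.021552, 0.006064)
Σ over m = (0.159977, 0.000000); ×(4π/11) → (0.182757, 0.000000). Real part: 0.182757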